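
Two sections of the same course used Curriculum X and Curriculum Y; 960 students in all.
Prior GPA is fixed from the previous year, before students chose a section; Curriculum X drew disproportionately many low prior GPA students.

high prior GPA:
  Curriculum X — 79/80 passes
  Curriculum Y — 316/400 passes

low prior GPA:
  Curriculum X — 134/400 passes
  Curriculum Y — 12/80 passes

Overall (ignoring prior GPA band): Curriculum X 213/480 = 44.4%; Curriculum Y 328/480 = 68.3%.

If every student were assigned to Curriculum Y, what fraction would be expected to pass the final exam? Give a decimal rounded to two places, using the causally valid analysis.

0.47

Since prior GPA band is a pre-existing factor (not a product of the teaching method) and it affects the outcome on its own, it is a confounder. The stratified rates, not the pooled rate, identify the causal effect.
Standardising Curriculum Y to the population prior GPA band mix: 0.500·316/400 + 0.500·12/80 = 0.470.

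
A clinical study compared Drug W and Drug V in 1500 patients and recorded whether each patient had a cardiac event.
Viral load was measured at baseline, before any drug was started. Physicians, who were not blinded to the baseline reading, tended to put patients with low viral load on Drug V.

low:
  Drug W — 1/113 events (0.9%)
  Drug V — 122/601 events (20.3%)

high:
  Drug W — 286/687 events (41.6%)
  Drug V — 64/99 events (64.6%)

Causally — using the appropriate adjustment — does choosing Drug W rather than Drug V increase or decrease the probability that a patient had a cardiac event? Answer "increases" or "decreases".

The viral load-specific comparison favours Drug W throughout, but the pooled figures favour Drug V. The question is whether to condition on viral load.
Viral load satisfies the back-door criterion: it is not a descendant of the drug, and it blocks the spurious path from drug to outcome. Adjusting for it (i.e., using the within-viral load rates) gives the causal effect.
Within each level — low: 0.9% vs 20.3%; high: 41.6% vs 64.6% — Drug W is lower every time.

decreases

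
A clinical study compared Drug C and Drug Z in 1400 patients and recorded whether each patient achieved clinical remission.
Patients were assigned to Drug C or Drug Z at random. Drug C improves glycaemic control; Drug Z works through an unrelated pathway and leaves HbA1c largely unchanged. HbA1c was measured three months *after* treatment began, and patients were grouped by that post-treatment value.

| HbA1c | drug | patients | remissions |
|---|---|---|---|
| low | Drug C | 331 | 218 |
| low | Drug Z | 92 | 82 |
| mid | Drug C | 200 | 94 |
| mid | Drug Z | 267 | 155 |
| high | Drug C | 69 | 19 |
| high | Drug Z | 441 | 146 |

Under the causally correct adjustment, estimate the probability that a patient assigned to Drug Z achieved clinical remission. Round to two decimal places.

0.48

The stratified and pooled comparisons disagree (Drug Z wins within each HbA1c; Drug C wins overall), so the answer turns on the causal role of HbA1c.
The distribution of HbA1c is itself part of what the drug does — it is an intermediate outcome. Holding it fixed would remove that part of the effect; the total effect is the pooled difference.
So P(outcome | do(Drug Z)) is just the pooled rate for Drug Z: 383/800 = 0.479.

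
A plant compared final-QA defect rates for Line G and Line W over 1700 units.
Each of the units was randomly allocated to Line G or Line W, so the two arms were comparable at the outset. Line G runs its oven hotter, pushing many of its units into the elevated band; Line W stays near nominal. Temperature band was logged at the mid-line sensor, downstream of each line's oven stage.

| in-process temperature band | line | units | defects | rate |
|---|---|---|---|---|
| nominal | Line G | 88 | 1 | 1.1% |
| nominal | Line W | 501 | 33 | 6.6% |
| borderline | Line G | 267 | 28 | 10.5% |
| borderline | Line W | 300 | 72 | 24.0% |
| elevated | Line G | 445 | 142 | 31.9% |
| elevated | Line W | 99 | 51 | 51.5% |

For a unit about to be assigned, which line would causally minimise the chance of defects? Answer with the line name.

Line W

In-process temperature band here is a post-treatment variable shaped by the line; conditioning on it would introduce bias rather than remove it. The overall comparison is the causal one.
Pooled: Line G 21.4% vs Line W 17.3%; Line W is lower overall.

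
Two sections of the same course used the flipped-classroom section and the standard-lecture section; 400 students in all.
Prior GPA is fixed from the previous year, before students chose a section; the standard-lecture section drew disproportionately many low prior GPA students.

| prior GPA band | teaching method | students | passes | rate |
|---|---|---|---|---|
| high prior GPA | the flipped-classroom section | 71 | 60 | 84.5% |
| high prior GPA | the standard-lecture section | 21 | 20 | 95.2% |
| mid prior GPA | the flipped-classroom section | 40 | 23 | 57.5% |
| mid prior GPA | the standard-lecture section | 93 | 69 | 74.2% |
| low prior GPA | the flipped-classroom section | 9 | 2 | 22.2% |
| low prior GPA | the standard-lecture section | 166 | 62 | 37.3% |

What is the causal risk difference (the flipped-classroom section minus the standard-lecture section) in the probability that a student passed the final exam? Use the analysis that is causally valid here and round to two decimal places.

the standard-lecture section is higher inside every prior GPA band stratum but the flipped-classroom section is higher in aggregate. Whether to stratify depends on how prior GPA band relates to the teaching method.
Nothing the teaching method does changes prior GPA band; the imbalance is an allocation artefact. With prior GPA band also predicting the outcome, the pooled figure is confounded, and the within-stratum comparison is the causal one.
Adjusting over the population distribution of prior GPA band: 0.230·(0.845−0.952) + 0.333·(0.575−0.742) + 0.438·(0.222−0.373) = -0.146.

-0.15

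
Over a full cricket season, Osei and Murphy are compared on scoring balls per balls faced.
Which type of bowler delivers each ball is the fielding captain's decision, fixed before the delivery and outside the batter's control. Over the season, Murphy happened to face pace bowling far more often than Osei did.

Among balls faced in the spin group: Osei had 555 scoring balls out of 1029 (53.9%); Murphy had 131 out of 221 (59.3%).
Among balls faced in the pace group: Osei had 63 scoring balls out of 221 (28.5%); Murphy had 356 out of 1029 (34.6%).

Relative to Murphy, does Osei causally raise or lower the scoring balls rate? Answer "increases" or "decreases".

decreases

The bowling type-specific comparison favours Murphy throughout, but the pooled figures favour Osei. The question is whether to condition on bowling type.
Bowling type satisfies the back-door criterion: it is not a descendant of the player, and it blocks the spurious path from player to outcome. Adjusting for it (i.e., using the within-bowling type rates) gives the causal effect.
Within each level — spin: 53.9% vs 59.3%; pace: 28.5% vs 34.6% — Murphy is higher every time.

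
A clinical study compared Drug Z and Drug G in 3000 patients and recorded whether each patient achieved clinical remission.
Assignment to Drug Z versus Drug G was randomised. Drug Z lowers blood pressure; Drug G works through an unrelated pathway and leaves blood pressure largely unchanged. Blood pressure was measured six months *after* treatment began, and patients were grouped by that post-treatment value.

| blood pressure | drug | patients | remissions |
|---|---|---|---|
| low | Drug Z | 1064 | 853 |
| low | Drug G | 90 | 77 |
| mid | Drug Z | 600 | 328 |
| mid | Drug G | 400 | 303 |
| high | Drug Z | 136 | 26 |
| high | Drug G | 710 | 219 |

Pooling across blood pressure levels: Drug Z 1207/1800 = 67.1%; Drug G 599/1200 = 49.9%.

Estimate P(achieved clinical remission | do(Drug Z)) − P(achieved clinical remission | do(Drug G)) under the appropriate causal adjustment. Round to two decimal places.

+0.17

Stratifying would compare drugs among patients the drugs themselves sorted into blood pressure groups — a form of selection on an intermediate. The unconditioned pooled rates give the total causal effect.
The causal difference is the pooled difference: 0.671 − 0.499 = +0.171.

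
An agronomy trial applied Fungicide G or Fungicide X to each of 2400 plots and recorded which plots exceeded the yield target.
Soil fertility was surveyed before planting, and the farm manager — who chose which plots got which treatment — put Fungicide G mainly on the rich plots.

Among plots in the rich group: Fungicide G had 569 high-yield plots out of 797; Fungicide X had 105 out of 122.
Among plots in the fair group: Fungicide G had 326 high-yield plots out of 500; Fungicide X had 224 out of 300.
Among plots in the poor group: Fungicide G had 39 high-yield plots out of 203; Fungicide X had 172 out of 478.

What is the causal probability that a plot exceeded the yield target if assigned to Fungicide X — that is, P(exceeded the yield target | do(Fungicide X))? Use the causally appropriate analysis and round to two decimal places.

0.68

Within every soil fertility level Fungicide X has the higher rate, yet pooled Fungicide G does — Simpson's reversal.
Soil fertility differs across fungicides for reasons unrelated to any effect of the fungicide itself, and it separately predicts the outcome — a classic confounder. We must compare within soil fertility levels.
Standardising Fungicide X to the population soil fertility mix: 0.383·105/122 + 0.333·224/300 + 0.284·172/478 = 0.681.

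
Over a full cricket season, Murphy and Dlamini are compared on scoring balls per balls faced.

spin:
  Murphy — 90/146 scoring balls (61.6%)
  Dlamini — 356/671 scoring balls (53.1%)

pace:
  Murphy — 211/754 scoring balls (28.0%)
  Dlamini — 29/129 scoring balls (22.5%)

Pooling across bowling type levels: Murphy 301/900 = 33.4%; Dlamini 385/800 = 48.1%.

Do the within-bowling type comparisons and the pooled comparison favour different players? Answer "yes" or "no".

Within each bowling type level (spin 61.6% vs 53.1%; pace 28.0% vs 22.5%), Murphy has the higher rate every time. Pooled: 33.4% vs 48.1% — Dlamini has the higher rate overall. The two comparisons disagree.

yes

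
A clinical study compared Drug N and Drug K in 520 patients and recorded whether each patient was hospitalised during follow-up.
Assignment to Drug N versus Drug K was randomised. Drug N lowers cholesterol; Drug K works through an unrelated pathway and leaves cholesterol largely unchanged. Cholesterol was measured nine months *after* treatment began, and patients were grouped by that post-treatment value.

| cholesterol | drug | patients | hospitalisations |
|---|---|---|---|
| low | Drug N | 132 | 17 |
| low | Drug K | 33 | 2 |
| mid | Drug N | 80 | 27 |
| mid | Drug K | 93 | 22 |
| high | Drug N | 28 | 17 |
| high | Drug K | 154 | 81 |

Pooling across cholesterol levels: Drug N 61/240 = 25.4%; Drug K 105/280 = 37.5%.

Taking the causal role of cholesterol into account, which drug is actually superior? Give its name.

Drug N

Cholesterol lies on the pathway drug → cholesterol → outcome, so adjusting for it blocks the indirect effect. For the total causal effect of drug, use the unadjusted pooled rates.
Pooled: Drug N 25.4% vs Drug K 37.5%; Drug N is lower overall.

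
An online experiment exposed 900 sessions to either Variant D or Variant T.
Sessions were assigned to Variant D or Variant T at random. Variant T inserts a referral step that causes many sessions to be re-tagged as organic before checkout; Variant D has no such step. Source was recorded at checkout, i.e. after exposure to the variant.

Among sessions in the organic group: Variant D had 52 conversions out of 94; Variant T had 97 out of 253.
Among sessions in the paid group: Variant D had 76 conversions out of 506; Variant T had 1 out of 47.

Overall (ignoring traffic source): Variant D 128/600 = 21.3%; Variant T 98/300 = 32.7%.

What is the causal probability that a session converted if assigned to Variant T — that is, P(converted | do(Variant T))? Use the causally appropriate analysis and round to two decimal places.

The stratified and pooled comparisons disagree (Variant D wins within each traffic source; Variant T wins overall), so the answer turns on the causal role of traffic source.
The distribution of traffic source is itself part of what the variant does — it is an intermediate outcome. Holding it fixed would remove that part of the effect; the total effect is the pooled difference.
So P(outcome | do(Variant T)) is just the pooled rate for Variant T: 98/300 = 0.327.

0.33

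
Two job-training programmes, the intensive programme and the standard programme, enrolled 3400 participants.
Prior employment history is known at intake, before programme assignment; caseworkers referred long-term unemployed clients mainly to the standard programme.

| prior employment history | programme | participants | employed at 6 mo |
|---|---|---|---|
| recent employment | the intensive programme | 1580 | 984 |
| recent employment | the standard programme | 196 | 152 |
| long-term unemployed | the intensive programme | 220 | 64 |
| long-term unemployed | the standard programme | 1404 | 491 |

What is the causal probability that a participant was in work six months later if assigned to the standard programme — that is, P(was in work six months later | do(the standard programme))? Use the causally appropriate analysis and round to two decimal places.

Nothing the programme does changes prior employment history; the imbalance is an allocation artefact. With prior employment history also predicting the outcome, the pooled figure is confounded, and the within-stratum comparison is the causal one.
Standardising the standard programme to the population prior employment history mix: 0.522·152/196 + 0.478·491/1404 = 0.572.

0.57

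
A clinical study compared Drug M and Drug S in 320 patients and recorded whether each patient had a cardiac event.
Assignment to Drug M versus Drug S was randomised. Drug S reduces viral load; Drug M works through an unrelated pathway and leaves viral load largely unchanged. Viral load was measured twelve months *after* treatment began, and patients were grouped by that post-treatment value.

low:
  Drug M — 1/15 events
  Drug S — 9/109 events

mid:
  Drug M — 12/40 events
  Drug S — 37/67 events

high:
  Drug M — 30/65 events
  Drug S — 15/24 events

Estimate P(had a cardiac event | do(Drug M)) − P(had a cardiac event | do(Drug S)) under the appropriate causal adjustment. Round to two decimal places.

The viral load-specific comparison favours Drug M throughout, but the pooled figures favour Drug S. The question is whether to condition on viral load.
Viral load here is a post-treatment variable shaped by the drug; conditioning on it would introduce bias rather than remove it. The overall comparison is the causal one.
The causal difference is the pooled difference: 0.358 − 0.305 = +0.053.

+0.05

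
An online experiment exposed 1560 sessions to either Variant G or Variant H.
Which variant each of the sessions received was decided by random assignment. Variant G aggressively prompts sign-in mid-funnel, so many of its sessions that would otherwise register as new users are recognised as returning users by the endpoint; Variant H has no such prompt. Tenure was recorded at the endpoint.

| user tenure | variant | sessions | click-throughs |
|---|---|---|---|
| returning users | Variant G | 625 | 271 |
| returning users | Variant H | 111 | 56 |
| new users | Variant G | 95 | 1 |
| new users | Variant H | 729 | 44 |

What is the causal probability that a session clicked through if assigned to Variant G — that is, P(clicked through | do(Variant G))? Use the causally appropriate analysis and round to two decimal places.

0.38

The stratified and pooled comparisons disagree (Variant H wins within each user tenure; Variant G wins overall), so the answer turns on the causal role of user tenure.
User tenure is recorded after the variant and is itself shifted by it — it sits on the causal path from variant to outcome. Conditioning on a mediator would strip out part of the effect we want; the pooled comparison gives the total causal effect.
So P(outcome | do(Variant G)) is just the pooled rate for Variant G: 272/720 = 0.378.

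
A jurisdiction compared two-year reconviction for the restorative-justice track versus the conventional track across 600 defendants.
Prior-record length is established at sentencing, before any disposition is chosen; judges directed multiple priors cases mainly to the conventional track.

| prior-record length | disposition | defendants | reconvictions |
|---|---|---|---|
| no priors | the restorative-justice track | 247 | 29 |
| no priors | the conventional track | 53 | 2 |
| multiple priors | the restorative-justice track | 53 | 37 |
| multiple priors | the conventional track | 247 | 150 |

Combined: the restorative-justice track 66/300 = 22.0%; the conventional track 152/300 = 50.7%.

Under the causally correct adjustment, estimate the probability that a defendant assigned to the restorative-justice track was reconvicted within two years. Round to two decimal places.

Within every prior-record length level the conventional track has the lower rate, yet pooled the restorative-justice track does — Simpson's reversal.
Prior-record length satisfies the back-door criterion: it is not a descendant of the disposition, and it blocks the spurious path from disposition to outcome. Adjusting for it (i.e., using the within-prior-record length rates) gives the causal effect.
Standardising the restorative-justice track to the population prior-record length mix: 0.500·29/247 + 0.500·37/53 = 0.408.

0.41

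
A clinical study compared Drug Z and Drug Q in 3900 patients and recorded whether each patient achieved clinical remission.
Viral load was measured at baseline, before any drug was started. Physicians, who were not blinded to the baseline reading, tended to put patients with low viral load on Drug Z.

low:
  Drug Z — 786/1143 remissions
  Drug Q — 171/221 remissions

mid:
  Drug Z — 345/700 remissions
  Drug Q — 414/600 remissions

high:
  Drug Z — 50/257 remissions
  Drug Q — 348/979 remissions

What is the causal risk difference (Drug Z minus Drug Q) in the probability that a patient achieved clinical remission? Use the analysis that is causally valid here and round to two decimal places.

-0.15

Within every viral load level Drug Q has the higher rate, yet pooled Drug Z does — Simpson's reversal.
Here viral load is a common cause — it drives both which drug a case falls under and the outcome. The crude comparison mixes populations; the stratum-specific rates are the causally relevant ones.
Adjusting over the population distribution of viral load: 0.350·(0.688−0.774) + 0.333·(0.493−0.690) + 0.317·(0.195−0.355) = -0.147.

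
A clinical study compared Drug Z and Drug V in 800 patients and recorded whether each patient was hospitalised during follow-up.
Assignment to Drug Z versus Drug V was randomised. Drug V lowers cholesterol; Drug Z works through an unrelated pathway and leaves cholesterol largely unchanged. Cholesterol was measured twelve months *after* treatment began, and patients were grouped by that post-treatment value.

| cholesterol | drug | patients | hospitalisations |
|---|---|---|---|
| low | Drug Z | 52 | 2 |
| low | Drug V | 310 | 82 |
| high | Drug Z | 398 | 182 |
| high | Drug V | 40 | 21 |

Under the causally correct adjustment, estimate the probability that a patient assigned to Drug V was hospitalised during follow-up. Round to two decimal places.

Drug Z is lower inside every cholesterol stratum but Drug V is lower in aggregate. Whether to stratify depends on how cholesterol relates to the drug.
Stratifying would compare drugs among patients the drugs themselves sorted into cholesterol groups — a form of selection on an intermediate. The unconditioned pooled rates give the total causal effect.
So P(outcome | do(Drug V)) is just the pooled rate for Drug V: 103/350 = 0.294.

0.29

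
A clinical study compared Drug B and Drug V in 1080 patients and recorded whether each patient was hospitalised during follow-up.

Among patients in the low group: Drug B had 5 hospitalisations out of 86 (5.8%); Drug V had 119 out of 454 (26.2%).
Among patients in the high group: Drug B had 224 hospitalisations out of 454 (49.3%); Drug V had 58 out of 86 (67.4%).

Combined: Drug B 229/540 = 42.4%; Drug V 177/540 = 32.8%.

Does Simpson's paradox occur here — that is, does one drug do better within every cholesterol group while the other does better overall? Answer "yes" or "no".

Within each cholesterol level (low 5.8% vs 26.2%; high 49.3% vs 67.4%), Drug B has the lower rate every time. Pooled: 42.4% vs 32.8% — Drug V has the lower rate overall. The two comparisons disagree.

yes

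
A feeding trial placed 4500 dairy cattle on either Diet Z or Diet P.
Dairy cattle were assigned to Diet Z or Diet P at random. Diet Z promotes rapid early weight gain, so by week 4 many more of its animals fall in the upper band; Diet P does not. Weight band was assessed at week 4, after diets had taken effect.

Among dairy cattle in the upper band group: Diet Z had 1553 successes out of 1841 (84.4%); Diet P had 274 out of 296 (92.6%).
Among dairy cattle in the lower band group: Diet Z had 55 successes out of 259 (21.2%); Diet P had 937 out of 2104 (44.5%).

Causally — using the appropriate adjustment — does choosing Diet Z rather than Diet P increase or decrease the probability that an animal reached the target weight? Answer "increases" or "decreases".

increases

Week-4 weight band lies on the pathway diet → week-4 weight band → outcome, so adjusting for it blocks the indirect effect. For the total causal effect of diet, use the unadjusted pooled rates.
Pooled: Diet Z 76.6% vs Diet P 50.5%; Diet Z is higher overall.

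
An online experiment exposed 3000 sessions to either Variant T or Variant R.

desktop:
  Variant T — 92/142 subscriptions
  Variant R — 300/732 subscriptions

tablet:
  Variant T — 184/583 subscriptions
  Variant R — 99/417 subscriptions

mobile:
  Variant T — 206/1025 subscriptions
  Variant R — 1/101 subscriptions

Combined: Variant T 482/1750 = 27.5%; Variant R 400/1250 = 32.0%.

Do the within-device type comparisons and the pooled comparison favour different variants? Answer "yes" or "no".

Within each device type level (desktop 64.8% vs 41.0%; tablet 31.6% vs 23.7%; mobile 20.1% vs 1.0%), Variant T has the higher rate every time. Pooled: 27.5% vs 32.0% — Variant R has the higher rate overall. The two comparisons disagree.

yes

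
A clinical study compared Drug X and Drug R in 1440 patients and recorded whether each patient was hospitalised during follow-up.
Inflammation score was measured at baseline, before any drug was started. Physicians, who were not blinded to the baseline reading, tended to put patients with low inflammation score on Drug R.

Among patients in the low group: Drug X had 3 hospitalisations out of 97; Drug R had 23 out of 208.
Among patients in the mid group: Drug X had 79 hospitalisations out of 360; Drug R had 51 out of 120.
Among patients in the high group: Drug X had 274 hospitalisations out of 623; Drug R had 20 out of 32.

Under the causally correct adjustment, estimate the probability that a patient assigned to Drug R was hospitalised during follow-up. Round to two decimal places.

Since inflammation score is a pre-existing factor (not a product of the drug) and it affects the outcome on its own, it is a confounder. The stratified rates, not the pooled rate, identify the causal effect.
Standardising Drug R to the population inflammation score mix: 0.212·23/208 + 0.333·51/120 + 0.455·20/32 = 0.449.

0.45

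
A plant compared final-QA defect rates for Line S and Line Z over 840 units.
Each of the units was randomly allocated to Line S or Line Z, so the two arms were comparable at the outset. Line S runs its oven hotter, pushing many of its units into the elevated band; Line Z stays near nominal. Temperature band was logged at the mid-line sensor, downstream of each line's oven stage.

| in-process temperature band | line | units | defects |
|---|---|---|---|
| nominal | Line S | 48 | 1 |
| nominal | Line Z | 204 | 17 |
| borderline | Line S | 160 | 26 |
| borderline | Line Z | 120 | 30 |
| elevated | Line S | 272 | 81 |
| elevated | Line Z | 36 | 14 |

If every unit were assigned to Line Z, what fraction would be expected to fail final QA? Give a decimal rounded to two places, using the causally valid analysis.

Because the line influences in-process temperature band, in-process temperature band is a post-treatment mediator, not a confounder. Stratifying on it would bias the estimate; the causal effect is the crude pooled difference.
So P(outcome | do(Line Z)) is just the pooled rate for Line Z: 61/360 = 0.169.

0.17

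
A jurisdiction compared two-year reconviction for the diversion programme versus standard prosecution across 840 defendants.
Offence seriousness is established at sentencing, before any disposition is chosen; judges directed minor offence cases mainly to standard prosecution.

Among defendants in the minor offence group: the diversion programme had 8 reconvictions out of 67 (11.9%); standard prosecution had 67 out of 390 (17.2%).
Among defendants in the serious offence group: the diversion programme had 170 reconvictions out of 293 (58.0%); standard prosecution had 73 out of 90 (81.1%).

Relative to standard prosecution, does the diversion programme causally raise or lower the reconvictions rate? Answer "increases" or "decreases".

The imbalance in offence seriousness arose from how defendants were allocated, not from anything the disposition did; and offence seriousness independently affects the outcome. The pooled gap is confounded — condition on offence seriousness.
Within each level — minor offence: 11.9% vs 17.2%; serious offence: 58.0% vs 81.1% — the diversion programme is lower every time.

decreases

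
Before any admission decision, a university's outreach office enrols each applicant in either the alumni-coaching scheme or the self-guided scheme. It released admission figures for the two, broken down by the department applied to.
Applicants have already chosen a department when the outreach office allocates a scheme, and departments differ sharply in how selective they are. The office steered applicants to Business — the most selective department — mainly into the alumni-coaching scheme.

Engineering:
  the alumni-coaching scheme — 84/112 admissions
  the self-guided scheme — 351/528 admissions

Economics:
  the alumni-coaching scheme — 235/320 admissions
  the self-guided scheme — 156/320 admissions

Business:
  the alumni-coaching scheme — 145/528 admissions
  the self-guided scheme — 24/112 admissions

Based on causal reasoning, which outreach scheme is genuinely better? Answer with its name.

the alumni-coaching scheme

the alumni-coaching scheme is higher inside every department stratum but the self-guided scheme is higher in aggregate. Whether to stratify depends on how department relates to the outreach scheme.
Department is set before the outreach scheme has any effect — it is not caused by the outreach scheme — and it independently drives the outcome. That makes it a confounder, so the causal comparison is within department levels.
Within each level — Engineering: 75.0% vs 66.5%; Economics: 73.4% vs 48.8%; Business: 27.5% vs 21.4% — the alumni-coaching scheme is higher every time.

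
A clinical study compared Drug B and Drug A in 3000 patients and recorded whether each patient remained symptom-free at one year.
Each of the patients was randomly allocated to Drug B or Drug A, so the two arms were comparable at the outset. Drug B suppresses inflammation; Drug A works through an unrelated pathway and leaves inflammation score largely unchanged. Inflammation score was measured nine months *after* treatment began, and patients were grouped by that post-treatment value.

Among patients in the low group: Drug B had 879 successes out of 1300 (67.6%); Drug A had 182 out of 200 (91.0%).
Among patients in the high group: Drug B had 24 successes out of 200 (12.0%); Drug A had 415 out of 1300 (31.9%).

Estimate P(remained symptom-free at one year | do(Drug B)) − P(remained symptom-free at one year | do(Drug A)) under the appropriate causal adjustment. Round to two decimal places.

The distribution of inflammation score is itself part of what the drug does — it is an intermediate outcome. Holding it fixed would remove that part of the effect; the total effect is the pooled difference.
The causal difference is the pooled difference: 0.602 − 0.398 = +0.204.

+0.20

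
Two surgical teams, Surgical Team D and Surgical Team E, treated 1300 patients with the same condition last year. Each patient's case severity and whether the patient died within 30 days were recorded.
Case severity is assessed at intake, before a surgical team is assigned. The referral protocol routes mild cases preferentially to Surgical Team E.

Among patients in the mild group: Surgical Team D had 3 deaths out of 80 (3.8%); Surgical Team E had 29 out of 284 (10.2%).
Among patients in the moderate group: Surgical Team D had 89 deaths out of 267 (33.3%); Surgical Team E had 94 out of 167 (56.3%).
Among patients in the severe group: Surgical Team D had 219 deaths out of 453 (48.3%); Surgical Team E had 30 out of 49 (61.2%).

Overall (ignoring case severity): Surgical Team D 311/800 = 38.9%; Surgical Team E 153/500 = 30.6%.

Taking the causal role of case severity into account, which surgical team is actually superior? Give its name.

Surgical Team D

The stratified and pooled comparisons disagree (Surgical Team D wins within each case severity; Surgical Team E wins overall), so the answer turns on the causal role of case severity.
Nothing the surgical team does changes case severity; the imbalance is an allocation artefact. With case severity also predicting the outcome, the pooled figure is confounded, and the within-stratum comparison is the causal one.
Within each level — mild: 3.8% vs 10.2%; moderate: 33.3% vs 56.3%; severe: 48.3% vs 61.2% — Surgical Team D is lower every time.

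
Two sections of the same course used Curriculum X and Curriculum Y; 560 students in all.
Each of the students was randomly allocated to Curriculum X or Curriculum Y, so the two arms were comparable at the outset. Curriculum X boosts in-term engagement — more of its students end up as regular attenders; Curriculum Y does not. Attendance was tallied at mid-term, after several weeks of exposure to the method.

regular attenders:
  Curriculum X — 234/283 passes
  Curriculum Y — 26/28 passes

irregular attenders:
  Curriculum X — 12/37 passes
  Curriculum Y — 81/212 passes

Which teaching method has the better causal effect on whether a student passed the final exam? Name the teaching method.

Mid-term attendance is recorded after the teaching method and is itself shifted by it — it sits on the causal path from teaching method to outcome. Conditioning on a mediator would strip out part of the effect we want; the pooled comparison gives the total causal effect.
Pooled: Curriculum X 76.9% vs Curriculum Y 44.6%; Curriculum X is higher overall.

Curriculum X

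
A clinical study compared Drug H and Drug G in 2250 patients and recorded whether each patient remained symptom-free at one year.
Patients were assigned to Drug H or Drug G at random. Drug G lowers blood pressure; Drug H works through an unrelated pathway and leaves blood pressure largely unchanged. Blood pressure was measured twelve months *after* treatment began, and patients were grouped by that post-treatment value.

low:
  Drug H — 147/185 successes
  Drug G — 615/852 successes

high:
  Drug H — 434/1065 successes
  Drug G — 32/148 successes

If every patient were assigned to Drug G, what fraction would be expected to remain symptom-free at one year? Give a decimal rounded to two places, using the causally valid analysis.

Blood pressure lies on the pathway drug → blood pressure → outcome, so adjusting for it blocks the indirect effect. For the total causal effect of drug, use the unadjusted pooled rates.
So P(outcome | do(Drug G)) is just the pooled rate for Drug G: 647/1000 = 0.647.

0.65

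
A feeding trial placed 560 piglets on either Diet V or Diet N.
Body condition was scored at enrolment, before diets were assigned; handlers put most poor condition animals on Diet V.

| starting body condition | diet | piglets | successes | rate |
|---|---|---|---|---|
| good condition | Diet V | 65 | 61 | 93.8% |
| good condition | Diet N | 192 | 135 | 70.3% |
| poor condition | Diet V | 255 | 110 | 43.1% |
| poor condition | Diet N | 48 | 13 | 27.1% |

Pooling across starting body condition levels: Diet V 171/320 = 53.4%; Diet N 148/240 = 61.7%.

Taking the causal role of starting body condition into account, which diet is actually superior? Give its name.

Diet V

Starting body condition satisfies the back-door criterion: it is not a descendant of the diet, and it blocks the spurious path from diet to outcome. Adjusting for it (i.e., using the within-starting body condition rates) gives the causal effect.
Within each level — good condition: 93.8% vs 70.3%; poor condition: 43.1% vs 27.1% — Diet V is higher every time.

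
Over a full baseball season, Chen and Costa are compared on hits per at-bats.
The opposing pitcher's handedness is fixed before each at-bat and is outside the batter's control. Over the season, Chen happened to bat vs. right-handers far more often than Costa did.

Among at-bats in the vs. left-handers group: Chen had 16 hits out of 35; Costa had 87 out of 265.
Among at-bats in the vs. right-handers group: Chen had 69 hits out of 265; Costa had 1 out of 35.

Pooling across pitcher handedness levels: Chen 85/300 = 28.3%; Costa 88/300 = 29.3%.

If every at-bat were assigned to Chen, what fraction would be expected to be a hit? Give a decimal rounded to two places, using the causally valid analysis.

Pitcher handedness differs across players for reasons unrelated to any effect of the player itself, and it separately predicts the outcome — a classic confounder. We must compare within pitcher handedness levels.
Standardising Chen to the population pitcher handedness mix: 0.500·16/35 + 0.500·69/265 = 0.359.

0.36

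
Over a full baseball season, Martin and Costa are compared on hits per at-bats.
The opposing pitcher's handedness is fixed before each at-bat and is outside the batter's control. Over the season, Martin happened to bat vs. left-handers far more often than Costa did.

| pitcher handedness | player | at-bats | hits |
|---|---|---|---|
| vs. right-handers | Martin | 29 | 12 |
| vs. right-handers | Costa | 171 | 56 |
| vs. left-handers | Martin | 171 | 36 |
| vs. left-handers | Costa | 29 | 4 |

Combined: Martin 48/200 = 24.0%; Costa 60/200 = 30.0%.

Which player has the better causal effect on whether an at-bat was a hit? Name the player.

Martin

The imbalance in pitcher handedness arose from how at-bats were allocated, not from anything the player did; and pitcher handedness independently affects the outcome. The pooled gap is confounded — condition on pitcher handedness.
Within each level — vs. right-handers: 41.4% vs 32.7%; vs. left-handers: 21.1% vs 13.8% — Martin is higher every time.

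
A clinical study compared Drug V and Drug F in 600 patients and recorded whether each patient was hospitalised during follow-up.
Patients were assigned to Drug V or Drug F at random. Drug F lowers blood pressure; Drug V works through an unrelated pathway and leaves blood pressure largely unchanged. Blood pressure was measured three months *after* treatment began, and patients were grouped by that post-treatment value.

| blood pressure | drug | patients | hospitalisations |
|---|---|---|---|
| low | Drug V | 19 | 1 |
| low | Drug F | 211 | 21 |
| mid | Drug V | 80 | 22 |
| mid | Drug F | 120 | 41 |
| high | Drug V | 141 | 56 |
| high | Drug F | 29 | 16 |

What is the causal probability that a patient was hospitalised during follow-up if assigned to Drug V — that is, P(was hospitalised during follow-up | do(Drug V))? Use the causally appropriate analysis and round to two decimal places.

Blood pressure lies on the pathway drug → blood pressure → outcome, so adjusting for it blocks the indirect effect. For the total causal effect of drug, use the unadjusted pooled rates.
So P(outcome | do(Drug V)) is just the pooled rate for Drug V: 79/240 = 0.329.

0.33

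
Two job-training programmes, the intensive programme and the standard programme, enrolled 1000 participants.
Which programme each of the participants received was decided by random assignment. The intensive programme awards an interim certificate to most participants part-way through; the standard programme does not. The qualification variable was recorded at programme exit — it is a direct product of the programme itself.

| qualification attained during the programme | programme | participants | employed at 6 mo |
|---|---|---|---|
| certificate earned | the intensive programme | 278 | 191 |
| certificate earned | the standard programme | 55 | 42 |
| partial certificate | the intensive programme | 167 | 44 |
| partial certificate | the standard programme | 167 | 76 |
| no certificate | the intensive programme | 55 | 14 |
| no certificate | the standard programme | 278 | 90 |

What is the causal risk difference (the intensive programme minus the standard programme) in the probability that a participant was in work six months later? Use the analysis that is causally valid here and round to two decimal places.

+0.08

The stratified and pooled comparisons disagree (the standard programme wins within each qualification attained during the programme; the intensive programme wins overall), so the answer turns on the causal role of qualification attained during the programme.
Stratifying would compare programmes among participants the programmes themselves sorted into qualification attained during the programme groups — a form of selection on an intermediate. The unconditioned pooled rates give the total causal effect.
The causal difference is the pooled difference: 0.498 − 0.416 = +0.082.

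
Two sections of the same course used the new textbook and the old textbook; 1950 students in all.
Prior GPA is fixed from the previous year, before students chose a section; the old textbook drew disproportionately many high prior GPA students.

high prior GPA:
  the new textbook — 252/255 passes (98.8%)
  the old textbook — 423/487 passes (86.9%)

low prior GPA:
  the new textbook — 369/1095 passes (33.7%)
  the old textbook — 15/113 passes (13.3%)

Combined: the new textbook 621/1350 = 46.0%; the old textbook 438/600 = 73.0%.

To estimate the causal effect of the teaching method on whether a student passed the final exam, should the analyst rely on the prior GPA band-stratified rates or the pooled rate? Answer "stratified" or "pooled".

stratified

Prior GPA band is set before the teaching method has any effect — it is not caused by the teaching method — and it independently drives the outcome. That makes it a confounder, so the causal comparison is within prior GPA band levels.
Within each level — high prior GPA: 98.8% vs 86.9%; low prior GPA: 33.7% vs 13.3% — the new textbook is higher every time.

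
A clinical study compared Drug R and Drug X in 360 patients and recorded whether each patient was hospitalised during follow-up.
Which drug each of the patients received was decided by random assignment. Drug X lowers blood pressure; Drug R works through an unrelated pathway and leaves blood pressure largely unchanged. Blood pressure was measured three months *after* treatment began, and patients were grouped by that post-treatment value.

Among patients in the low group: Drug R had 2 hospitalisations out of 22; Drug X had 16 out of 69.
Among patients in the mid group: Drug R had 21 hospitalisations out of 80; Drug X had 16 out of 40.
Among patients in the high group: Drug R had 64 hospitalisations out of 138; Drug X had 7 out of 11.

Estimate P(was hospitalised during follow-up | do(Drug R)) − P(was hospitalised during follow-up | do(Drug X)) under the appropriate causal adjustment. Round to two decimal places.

+0.04

Blood pressure here is a post-treatment variable shaped by the drug; conditioning on it would introduce bias rather than remove it. The overall comparison is the causal one.
The causal difference is the pooled difference: 0.362 − 0.325 = +0.037.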